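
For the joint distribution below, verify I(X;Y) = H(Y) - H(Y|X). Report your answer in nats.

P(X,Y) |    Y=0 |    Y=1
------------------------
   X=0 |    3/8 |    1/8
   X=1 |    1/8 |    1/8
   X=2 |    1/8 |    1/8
I(X;Y) = 0.0338 nats

Mutual information has multiple equivalent forms:
- I(X;Y) = H(X) - H(X|Y)
- I(X;Y) = H(Y) - H(Y|X)
- I(X;Y) = H(X) + H(Y) - H(X,Y)

Computing all quantities:
H(X) = 1.0397, H(Y) = 0.6616, H(X,Y) = 1.6675
H(X|Y) = 1.0059, H(Y|X) = 0.6277

Verification:
H(X) - H(X|Y) = 1.0397 - 1.0059 = 0.0338
H(Y) - H(Y|X) = 0.6616 - 0.6277 = 0.0338
H(X) + H(Y) - H(X,Y) = 1.0397 + 0.6616 - 1.6675 = 0.0338

All forms give I(X;Y) = 0.0338 nats. ✓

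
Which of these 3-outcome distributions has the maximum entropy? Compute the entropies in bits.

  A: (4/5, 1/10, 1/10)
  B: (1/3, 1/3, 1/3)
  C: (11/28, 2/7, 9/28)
B

For a discrete distribution over n outcomes, entropy is maximized by the uniform distribution.

Computing entropies:
H(A) = 0.9219 bits
H(B) = 1.5850 bits
H(C) = 1.5722 bits

The uniform distribution (where all probabilities equal 1/3) achieves the maximum entropy of log_2(3) = 1.5850 bits.

Distribution B has the highest entropy.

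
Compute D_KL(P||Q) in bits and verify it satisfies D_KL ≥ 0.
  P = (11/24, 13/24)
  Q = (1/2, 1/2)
0.0050 bits

KL divergence satisfies the Gibbs inequality: D_KL(P||Q) ≥ 0 for all distributions P, Q.

D_KL(P||Q) = Σ p(x) log(p(x)/q(x))
Term by term:
  x=0: 11/24 × log_2[(11/24)/(1/2)] = -0.0575
  x=1: 13/24 × log_2[(13/24)/(1/2)] = 0.0626
D_KL(P||Q) = 0.0050 bits

D_KL(P||Q) = 0.0050 ≥ 0 ✓

This non-negativity is a fundamental property: relative entropy cannot be negative because it measures how different Q is from P.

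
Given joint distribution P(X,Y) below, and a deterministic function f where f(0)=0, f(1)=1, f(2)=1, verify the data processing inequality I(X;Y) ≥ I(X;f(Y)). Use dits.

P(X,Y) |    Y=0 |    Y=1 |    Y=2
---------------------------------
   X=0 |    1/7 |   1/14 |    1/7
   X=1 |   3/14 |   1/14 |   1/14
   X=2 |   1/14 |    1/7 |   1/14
I(X;Y) = 0.0286, I(X;f(Y)) = 0.0180, inequality holds: 0.0286 ≥ 0.0180

Data Processing Inequality: For any Markov chain X → Y → Z, we have I(X;Y) ≥ I(X;Z).

Here Z = f(Y) is a deterministic function of Y, forming X → Y → Z.

Original I(X;Y) = 0.0286 dits

After applying f:
P(X,Z) where Z=f(Y):
- P(X,Z=0) = P(X,Y=0)
- P(X,Z=1) = P(X,Y=1) + P(X,Y=2)

I(X;Z) = I(X;f(Y)) = 0.0180 dits

Verification: 0.0286 ≥ 0.0180 ✓

Information cannot be created by processing; the function f can only lose information about X.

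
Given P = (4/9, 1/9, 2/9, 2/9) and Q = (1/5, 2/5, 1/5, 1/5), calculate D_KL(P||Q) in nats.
0.2594 nats

KL divergence: D_KL(P||Q) = Σ p(x) log(p(x)/q(x))

Computing term by term:
  x=0: 4/9 × log_e[(4/9)/(1/5)] = 4/9 × 0.7985 = 0.3549
  x=1: 1/9 × log_e[(1/9)/(2/5)] = 1/9 × -1.2809 = -0.1423
  x=2: 2/9 × log_e[(2/9)/(1/5)] = 2/9 × 0.1054 = 0.0234
  x=3: 2/9 × log_e[(2/9)/(1/5)] = 2/9 × 0.1054 = 0.0234

D_KL(P||Q) = 0.2594 nats

Note: KL divergence is always non-negative and equals 0 iff P = Q.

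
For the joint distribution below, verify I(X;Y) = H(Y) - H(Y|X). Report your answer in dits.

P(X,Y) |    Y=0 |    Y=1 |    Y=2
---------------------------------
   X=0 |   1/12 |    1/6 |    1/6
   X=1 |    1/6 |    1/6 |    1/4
I(X;Y) = 0.0037 dits

Mutual information has multiple equivalent forms:
- I(X;Y) = H(X) - H(X|Y)
- I(X;Y) = H(Y) - H(Y|X)
- I(X;Y) = H(X) + H(Y) - H(X,Y)

Computing all quantities:
H(X) = 0.2950, H(Y) = 0.4680, H(X,Y) = 0.7592
H(X|Y) = 0.2912, H(Y|X) = 0.4642

Verification:
H(X) - H(X|Y) = 0.2950 - 0.2912 = 0.0037
H(Y) - H(Y|X) = 0.4680 - 0.4642 = 0.0037
H(X) + H(Y) - H(X,Y) = 0.2950 + 0.4680 - 0.7592 = 0.0037

All forms give I(X;Y) = 0.0037 dits. ✓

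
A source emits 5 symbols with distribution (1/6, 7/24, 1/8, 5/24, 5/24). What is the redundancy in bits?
0.0547 bits

Redundancy measures how far a source is from maximum entropy:
R = H_max - H(X)

Maximum entropy for 5 symbols: H_max = log_2(5) = 2.3219 bits
Actual entropy: H(X) = 2.2672 bits
Redundancy: R = 2.3219 - 2.2672 = 0.0547 bits

This redundancy represents potential for compression: the source could be compressed by 0.0547 bits per symbol.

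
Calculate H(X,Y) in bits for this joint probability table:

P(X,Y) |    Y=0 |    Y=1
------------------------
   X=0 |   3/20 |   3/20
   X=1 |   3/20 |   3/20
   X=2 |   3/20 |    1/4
2.5527 bits

Joint entropy is H(X,Y) = -Σ_{x,y} p(x,y) log p(x,y).

Summing over all non-zero entries:
H(X,Y) = -[3/20·log_2(3/20) + 3/20·log_2(3/20) + 3/20·log_2(3/20) + 3/20·log_2(3/20) + 3/20·log_2(3/20) + 1/4·log_2(1/4)]
H(X,Y) = 2.5527 bits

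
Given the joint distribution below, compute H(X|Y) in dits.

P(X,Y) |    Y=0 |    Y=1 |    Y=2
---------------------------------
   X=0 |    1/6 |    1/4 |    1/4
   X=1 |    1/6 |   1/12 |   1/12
0.2632 dits

Using the chain rule: H(X|Y) = H(X,Y) - H(Y)

First, compute H(X,Y) = 0.7403 dits

Marginal P(Y) = (1/3, 1/3, 1/3)
H(Y) = 0.4771 dits

H(X|Y) = H(X,Y) - H(Y) = 0.7403 - 0.4771 = 0.2632 dits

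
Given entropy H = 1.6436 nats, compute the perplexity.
5.1738

Perplexity is e^H (or exp(H) for natural log).

H = 1.6436 nats
Perplexity = e^1.6436 = 5.1738

Interpretation: The model's uncertainty is equivalent to choosing uniformly among 5.2 options.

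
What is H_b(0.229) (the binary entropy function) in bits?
0.7763 bits

The binary entropy function is:
H(p) = -p log(p) - (1-p) log(1-p)

H(0.229) = -0.229 × log_2(0.229) - 0.771 × log_2(0.771)
H(0.229) = 0.7763 bits

Note: Binary entropy is maximized at p=0.5 (H=1 bit) and minimized at p=0 or p=1 (H=0).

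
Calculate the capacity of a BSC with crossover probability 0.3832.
0.0397 bits

For a binary symmetric channel (BSC) with error probability p:
Capacity C = 1 - H(p) bits per symbol

where H(p) = -p log₂(p) - (1-p) log₂(1-p) is the binary entropy function.

H(0.3832) = 0.9603 bits
C = 1 - 0.9603 = 0.0397 bits per symbol

This means we can reliably transmit up to 0.0397 bits of information per channel use.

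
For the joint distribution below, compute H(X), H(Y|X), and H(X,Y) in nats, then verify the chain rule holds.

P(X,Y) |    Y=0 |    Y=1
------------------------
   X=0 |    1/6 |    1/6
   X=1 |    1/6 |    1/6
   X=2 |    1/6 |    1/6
H(X,Y) = 1.7918, H(X) = 1.0986, H(Y|X) = 0.6931 (all in nats)

Chain rule: H(X,Y) = H(X) + H(Y|X)

Left side — joint entropy directly:
H(X,Y) = -Σ p(x,y) log p(x,y) = 1.7918 nats

Right side — compute H(Y|X) from the conditional distributions:
P(X) = (1/3, 1/3, 1/3), so H(X) = 1.0986 nats
H(Y|X) = Σ_x P(X=x) · H(Y|X=x):
  P(Y|X=0) = (1/2, 1/2), H(Y|X=0) = 0.6931, weight P(X=0) = 1/3
  P(Y|X=1) = (1/2, 1/2), H(Y|X=1) = 0.6931, weight P(X=1) = 1/3
  P(Y|X=2) = (1/2, 1/2), H(Y|X=2) = 0.6931, weight P(X=2) = 1/3
H(Y|X) = 0.6931 nats

H(X) + H(Y|X) = 1.0986 + 0.6931 = 1.7918 nats

Both sides equal 1.7918 nats. ✓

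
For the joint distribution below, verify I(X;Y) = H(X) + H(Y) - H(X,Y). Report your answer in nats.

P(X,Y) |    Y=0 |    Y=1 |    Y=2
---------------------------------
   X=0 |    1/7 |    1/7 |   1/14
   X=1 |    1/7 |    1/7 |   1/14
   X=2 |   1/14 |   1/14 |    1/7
I(X;Y) = 0.0428 nats

Mutual information has multiple equivalent forms:
- I(X;Y) = H(X) - H(X|Y)
- I(X;Y) = H(Y) - H(Y|X)
- I(X;Y) = H(X) + H(Y) - H(X,Y)

Computing all quantities:
H(X) = 1.0934, H(Y) = 1.0934, H(X,Y) = 2.1440
H(X|Y) = 1.0506, H(Y|X) = 1.0506

Verification:
H(X) - H(X|Y) = 1.0934 - 1.0506 = 0.0428
H(Y) - H(Y|X) = 1.0934 - 1.0506 = 0.0428
H(X) + H(Y) - H(X,Y) = 1.0934 + 1.0934 - 2.1440 = 0.0428

All forms give I(X;Y) = 0.0428 nats. ✓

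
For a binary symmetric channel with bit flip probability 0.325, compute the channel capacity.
0.0903 bits

For a binary symmetric channel (BSC) with error probability p:
Capacity C = 1 - H(p) bits per symbol

where H(p) = -p log₂(p) - (1-p) log₂(1-p) is the binary entropy function.

H(0.325) = 0.9097 bits
C = 1 - 0.9097 = 0.0903 bits per symbol

This means we can reliably transmit up to 0.0903 bits of information per channel use.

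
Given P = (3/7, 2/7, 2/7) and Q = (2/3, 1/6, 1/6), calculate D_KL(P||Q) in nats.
0.1186 nats

KL divergence: D_KL(P||Q) = Σ p(x) log(p(x)/q(x))

Computing term by term:
  x=0: 3/7 × log_e[(3/7)/(2/3)] = 3/7 × -0.4418 = -0.1894
  x=1: 2/7 × log_e[(2/7)/(1/6)] = 2/7 × 0.5390 = 0.1540
  x=2: 2/7 × log_e[(2/7)/(1/6)] = 2/7 × 0.5390 = 0.1540

D_KL(P||Q) = 0.1186 nats

Note: KL divergence is always non-negative and equals 0 iff P = Q.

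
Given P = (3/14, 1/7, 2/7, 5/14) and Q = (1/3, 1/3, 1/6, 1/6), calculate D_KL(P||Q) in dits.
0.0914 dits

KL divergence: D_KL(P||Q) = Σ p(x) log(p(x)/q(x))

Computing term by term:
  x=0: 3/14 × log_10[(3/14)/(1/3)] = 3/14 × -0.1919 = -0.0411
  x=1: 1/7 × log_10[(1/7)/(1/3)] = 1/7 × -0.3680 = -0.0526
  x=2: 2/7 × log_10[(2/7)/(1/6)] = 2/7 × 0.2341 = 0.0669
  x=3: 5/14 × log_10[(5/14)/(1/6)] = 5/14 × 0.3310 = 0.1182

D_KL(P||Q) = 0.0914 dits

Note: KL divergence is always non-negative and equals 0 iff P = Q.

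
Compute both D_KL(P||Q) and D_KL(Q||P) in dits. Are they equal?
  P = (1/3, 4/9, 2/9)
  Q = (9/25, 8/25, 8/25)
D_KL(P||Q) = 0.0171, D_KL(Q||P) = 0.0171

KL divergence is not symmetric: D_KL(P||Q) ≠ D_KL(Q||P) in general.

D_KL(P||Q) = 0.0171 dits
D_KL(Q||P) = 0.0171 dits

In this case they happen to be equal (to 4 decimal places).

This asymmetry is why KL divergence is not a true distance metric.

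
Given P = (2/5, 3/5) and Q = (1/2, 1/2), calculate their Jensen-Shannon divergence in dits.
0.0022 dits

Jensen-Shannon divergence is:
JSD(P||Q) = 0.5 × D_KL(P||M) + 0.5 × D_KL(Q||M)
where M = 0.5 × (P + Q) is the mixture distribution.

M = 0.5 × (2/5, 3/5) + 0.5 × (1/2, 1/2) = (9/20, 11/20)

D_KL(P||M) = 0.0022 dits
D_KL(Q||M) = 0.0022 dits

JSD(P||Q) = 0.5 × 0.0022 + 0.5 × 0.0022 = 0.0022 dits

Unlike KL divergence, JSD is symmetric and bounded: 0 ≤ JSD ≤ log(2).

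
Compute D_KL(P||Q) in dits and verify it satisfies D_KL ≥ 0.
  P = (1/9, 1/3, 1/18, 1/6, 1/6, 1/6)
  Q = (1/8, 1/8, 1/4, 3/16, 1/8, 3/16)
0.1038 dits

KL divergence satisfies the Gibbs inequality: D_KL(P||Q) ≥ 0 for all distributions P, Q.

D_KL(P||Q) = Σ p(x) log(p(x)/q(x))
Term by term:
  x=0: 1/9 × log_10[(1/9)/(1/8)] = -0.0057
  x=1: 1/3 × log_10[(1/3)/(1/8)] = 0.1420
  x=2: 1/18 × log_10[(1/18)/(1/4)] = -0.0363
  x=3: 1/6 × log_10[(1/6)/(3/16)] = -0.0085
  x=4: 1/6 × log_10[(1/6)/(1/8)] = 0.0208
  x=5: 1/6 × log_10[(1/6)/(3/16)] = -0.0085
D_KL(P||Q) = 0.1038 dits

D_KL(P||Q) = 0.1038 ≥ 0 ✓

This non-negativity is a fundamental property: relative entropy cannot be negative because it measures how different Q is from P.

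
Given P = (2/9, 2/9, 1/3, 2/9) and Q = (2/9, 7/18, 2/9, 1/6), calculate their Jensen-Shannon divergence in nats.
0.0191 nats

Jensen-Shannon divergence is:
JSD(P||Q) = 0.5 × D_KL(P||M) + 0.5 × D_KL(Q||M)
where M = 0.5 × (P + Q) is the mixture distribution.

M = 0.5 × (2/9, 2/9, 1/3, 2/9) + 0.5 × (2/9, 7/18, 2/9, 1/6) = (2/9, 11/36, 5/18, 7/36)

D_KL(P||M) = 0.0197 nats
D_KL(Q||M) = 0.0185 nats

JSD(P||Q) = 0.5 × 0.0197 + 0.5 × 0.0185 = 0.0191 nats

Unlike KL divergence, JSD is symmetric and bounded: 0 ≤ JSD ≤ log(2).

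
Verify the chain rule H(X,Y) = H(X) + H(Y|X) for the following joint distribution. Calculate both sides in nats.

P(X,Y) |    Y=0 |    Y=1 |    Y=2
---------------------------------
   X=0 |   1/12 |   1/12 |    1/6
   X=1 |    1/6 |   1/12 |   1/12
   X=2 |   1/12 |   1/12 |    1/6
H(X,Y) = 2.1383, H(X) = 1.0986, H(Y|X) = 1.0397 (all in nats)

Chain rule: H(X,Y) = H(X) + H(Y|X)

Left side — joint entropy directly:
H(X,Y) = -Σ p(x,y) log p(x,y) = 2.1383 nats

Right side — compute H(Y|X) from the conditional distributions:
P(X) = (1/3, 1/3, 1/3), so H(X) = 1.0986 nats
H(Y|X) = Σ_x P(X=x) · H(Y|X=x):
  P(Y|X=0) = (1/4, 1/4, 1/2), H(Y|X=0) = 1.0397, weight P(X=0) = 1/3
  P(Y|X=1) = (1/2, 1/4, 1/4), H(Y|X=1) = 1.0397, weight P(X=1) = 1/3
  P(Y|X=2) = (1/4, 1/4, 1/2), H(Y|X=2) = 1.0397, weight P(X=2) = 1/3
H(Y|X) = 1.0397 nats

H(X) + H(Y|X) = 1.0986 + 1.0397 = 2.1383 nats

Both sides equal 2.1383 nats. ✓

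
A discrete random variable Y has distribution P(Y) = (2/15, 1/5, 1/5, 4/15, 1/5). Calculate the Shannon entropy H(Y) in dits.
0.6891 dits

Shannon entropy is H(X) = -Σ p(x) log p(x).

For P = (2/15, 1/5, 1/5, 4/15, 1/5):
H = -2/15 × log_10(2/15) -1/5 × log_10(1/5) -1/5 × log_10(1/5) -4/15 × log_10(4/15) -1/5 × log_10(1/5)
H = 0.6891 dits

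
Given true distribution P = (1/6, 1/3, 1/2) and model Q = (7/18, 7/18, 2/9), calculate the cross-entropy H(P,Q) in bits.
1.7662 bits

Cross-entropy: H(P,Q) = -Σ p(x) log q(x)

Alternatively: H(P,Q) = H(P) + D_KL(P||Q)
H(P) = 1.4591 bits
D_KL(P||Q) = 0.3071 bits

H(P,Q) = 1.4591 + 0.3071 = 1.7662 bits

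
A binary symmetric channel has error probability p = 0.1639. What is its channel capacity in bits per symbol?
0.3564 bits

For a binary symmetric channel (BSC) with error probability p:
Capacity C = 1 - H(p) bits per symbol

where H(p) = -p log₂(p) - (1-p) log₂(1-p) is the binary entropy function.

H(0.1639) = 0.6436 bits
C = 1 - 0.6436 = 0.3564 bits per symbol

This means we can reliably transmit up to 0.3564 bits of information per channel use.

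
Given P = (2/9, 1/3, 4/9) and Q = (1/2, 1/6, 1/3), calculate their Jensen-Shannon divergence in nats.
0.0456 nats

Jensen-Shannon divergence is:
JSD(P||Q) = 0.5 × D_KL(P||M) + 0.5 × D_KL(Q||M)
where M = 0.5 × (P + Q) is the mixture distribution.

M = 0.5 × (2/9, 1/3, 4/9) + 0.5 × (1/2, 1/6, 1/3) = (13/36, 1/4, 7/18)

D_KL(P||M) = 0.0474 nats
D_KL(Q||M) = 0.0438 nats

JSD(P||Q) = 0.5 × 0.0474 + 0.5 × 0.0438 = 0.0456 nats

Unlike KL divergence, JSD is symmetric and bounded: 0 ≤ JSD ≤ log(2).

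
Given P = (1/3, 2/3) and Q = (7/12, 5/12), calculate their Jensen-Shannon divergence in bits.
0.0459 bits

Jensen-Shannon divergence is:
JSD(P||Q) = 0.5 × D_KL(P||M) + 0.5 × D_KL(Q||M)
where M = 0.5 × (P + Q) is the mixture distribution.

M = 0.5 × (1/3, 2/3) + 0.5 × (7/12, 5/12) = (11/24, 13/24)

D_KL(P||M) = 0.0466 bits
D_KL(Q||M) = 0.0452 bits

JSD(P||Q) = 0.5 × 0.0466 + 0.5 × 0.0452 = 0.0459 bits

Unlike KL divergence, JSD is symmetric and bounded: 0 ≤ JSD ≤ log(2).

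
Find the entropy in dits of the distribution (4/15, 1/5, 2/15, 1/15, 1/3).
0.6470 dits

Shannon entropy is H(X) = -Σ p(x) log p(x).

For P = (4/15, 1/5, 2/15, 1/15, 1/3):
H = -4/15 × log_10(4/15) -1/5 × log_10(1/5) -2/15 × log_10(2/15) -1/15 × log_10(1/15) -1/3 × log_10(1/3)
H = 0.6470 dits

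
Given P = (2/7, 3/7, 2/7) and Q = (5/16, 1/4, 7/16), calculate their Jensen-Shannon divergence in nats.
0.0202 nats

Jensen-Shannon divergence is:
JSD(P||Q) = 0.5 × D_KL(P||M) + 0.5 × D_KL(Q||M)
where M = 0.5 × (P + Q) is the mixture distribution.

M = 0.5 × (2/7, 3/7, 2/7) + 0.5 × (5/16, 1/4, 7/16) = (0.299107, 0.339286, 0.361607)

D_KL(P||M) = 0.0197 nats
D_KL(Q||M) = 0.0207 nats

JSD(P||Q) = 0.5 × 0.0197 + 0.5 × 0.0207 = 0.0202 nats

Unlike KL divergence, JSD is symmetric and bounded: 0 ≤ JSD ≤ log(2).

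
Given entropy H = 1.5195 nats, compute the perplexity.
4.5699

Perplexity is e^H (or exp(H) for natural log).

H = 1.5195 nats
Perplexity = e^1.5195 = 4.5699

Interpretation: The model's uncertainty is equivalent to choosing uniformly among 4.6 options.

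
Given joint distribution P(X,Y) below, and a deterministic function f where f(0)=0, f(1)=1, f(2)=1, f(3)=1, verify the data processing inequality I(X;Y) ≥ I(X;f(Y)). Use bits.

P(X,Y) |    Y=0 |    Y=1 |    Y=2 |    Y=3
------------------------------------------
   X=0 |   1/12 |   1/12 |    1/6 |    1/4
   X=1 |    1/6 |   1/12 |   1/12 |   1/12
I(X;Y) = 0.0836, I(X;f(Y)) = 0.0616, inequality holds: 0.0836 ≥ 0.0616

Data Processing Inequality: For any Markov chain X → Y → Z, we have I(X;Y) ≥ I(X;Z).

Here Z = f(Y) is a deterministic function of Y, forming X → Y → Z.

Original I(X;Y) = 0.0836 bits

After applying f:
P(X,Z) where Z=f(Y):
- P(X,Z=0) = P(X,Y=0)
- P(X,Z=1) = P(X,Y=1) + P(X,Y=2) + P(X,Y=3)

I(X;Z) = I(X;f(Y)) = 0.0616 bits

Verification: 0.0836 ≥ 0.0616 ✓

Information cannot be created by processing; the function f can only lose information about X.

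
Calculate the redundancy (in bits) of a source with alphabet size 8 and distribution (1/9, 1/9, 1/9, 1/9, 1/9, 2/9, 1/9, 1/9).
0.0523 bits

Redundancy measures how far a source is from maximum entropy:
R = H_max - H(X)

Maximum entropy for 8 symbols: H_max = log_2(8) = 3.0000 bits
Actual entropy: H(X) = 2.9477 bits
Redundancy: R = 3.0000 - 2.9477 = 0.0523 bits

This redundancy represents potential for compression: the source could be compressed by 0.0523 bits per symbol.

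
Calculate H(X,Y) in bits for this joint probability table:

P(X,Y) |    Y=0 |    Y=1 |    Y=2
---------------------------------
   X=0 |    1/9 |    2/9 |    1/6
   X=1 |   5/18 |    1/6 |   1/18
2.4411 bits

Joint entropy is H(X,Y) = -Σ_{x,y} p(x,y) log p(x,y).

Summing over all non-zero entries:
H(X,Y) = -[1/9·log_2(1/9) + 2/9·log_2(2/9) + 1/6·log_2(1/6) + 5/18·log_2(5/18) + 1/6·log_2(1/6) + 1/18·log_2(1/18)]
H(X,Y) = 2.4411 bits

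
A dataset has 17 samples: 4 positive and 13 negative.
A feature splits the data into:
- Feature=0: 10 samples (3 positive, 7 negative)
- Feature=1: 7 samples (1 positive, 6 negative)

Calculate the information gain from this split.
0.0251 bits

Information Gain = H(Y) - H(Y|Feature)

Before split:
P(positive) = 4/17 = 0.2353
H(Y) = 0.7871 bits

After split:
Feature=0: H = 0.8813 bits (weight = 10/17)
Feature=1: H = 0.5917 bits (weight = 7/17)
H(Y|Feature) = (10/17)×0.8813 + (7/17)×0.5917 = 0.7620 bits

Information Gain = 0.7871 - 0.7620 = 0.0251 bits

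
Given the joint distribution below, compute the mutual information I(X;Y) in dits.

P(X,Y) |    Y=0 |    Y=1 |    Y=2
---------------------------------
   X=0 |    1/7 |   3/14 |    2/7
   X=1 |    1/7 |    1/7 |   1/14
0.0150 dits

Mutual information: I(X;Y) = H(X) + H(Y) - H(X,Y)

Marginals:
P(X) = (9/14, 5/14), H(X) = 0.2831 dits
P(Y) = (2/7, 5/14, 5/14), H(Y) = 0.4748 dits

Joint entropy: H(X,Y) = 0.7429 dits

I(X;Y) = 0.2831 + 0.4748 - 0.7429 = 0.0150 dits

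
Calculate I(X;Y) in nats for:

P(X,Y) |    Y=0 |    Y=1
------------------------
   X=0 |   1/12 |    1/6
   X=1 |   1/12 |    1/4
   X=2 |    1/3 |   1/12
0.1381 nats

Mutual information: I(X;Y) = H(X) + H(Y) - H(X,Y)

Marginals:
P(X) = (1/4, 1/3, 5/12), H(X) = 1.0776 nats
P(Y) = (1/2, 1/2), H(Y) = 0.6931 nats

Joint entropy: H(X,Y) = 1.6326 nats

I(X;Y) = 1.0776 + 0.6931 - 1.6326 = 0.1381 nats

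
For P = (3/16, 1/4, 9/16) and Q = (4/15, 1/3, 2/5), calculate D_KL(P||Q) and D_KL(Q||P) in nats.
D_KL(P||Q) = 0.0538, D_KL(Q||P) = 0.0534

KL divergence is not symmetric: D_KL(P||Q) ≠ D_KL(Q||P) in general.

D_KL(P||Q) = 0.0538 nats
D_KL(Q||P) = 0.0534 nats

No, they are not equal!

This asymmetry is why KL divergence is not a true distance metric.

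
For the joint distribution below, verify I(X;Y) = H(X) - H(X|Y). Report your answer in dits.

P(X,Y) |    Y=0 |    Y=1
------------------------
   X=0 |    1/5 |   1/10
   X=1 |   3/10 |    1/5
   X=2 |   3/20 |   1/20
I(X;Y) = 0.0033 dits

Mutual information has multiple equivalent forms:
- I(X;Y) = H(X) - H(X|Y)
- I(X;Y) = H(Y) - H(Y|X)
- I(X;Y) = H(X) + H(Y) - H(X,Y)

Computing all quantities:
H(X) = 0.4472, H(Y) = 0.2812, H(X,Y) = 0.7251
H(X|Y) = 0.4439, H(Y|X) = 0.2779

Verification:
H(X) - H(X|Y) = 0.4472 - 0.4439 = 0.0033
H(Y) - H(Y|X) = 0.2812 - 0.2779 = 0.0033
H(X) + H(Y) - H(X,Y) = 0.4472 + 0.2812 - 0.7251 = 0.0033

All forms give I(X;Y) = 0.0033 dits. ✓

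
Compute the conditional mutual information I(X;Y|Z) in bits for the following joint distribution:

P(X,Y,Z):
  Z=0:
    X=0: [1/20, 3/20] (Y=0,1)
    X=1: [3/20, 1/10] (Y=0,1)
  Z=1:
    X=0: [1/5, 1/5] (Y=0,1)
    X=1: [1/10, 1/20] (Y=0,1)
0.0500 bits

Conditional mutual information: I(X;Y|Z) = H(X|Z) + H(Y|Z) - H(X,Y|Z)

H(Z) = 0.9928
H(X,Z) = 1.9037 → H(X|Z) = 0.9109
H(Y,Z) = 1.9855 → H(Y|Z) = 0.9927
H(X,Y,Z) = 2.8464 → H(X,Y|Z) = 1.8537

I(X;Y|Z) = 0.9109 + 0.9927 - 1.8537 = 0.0500 bits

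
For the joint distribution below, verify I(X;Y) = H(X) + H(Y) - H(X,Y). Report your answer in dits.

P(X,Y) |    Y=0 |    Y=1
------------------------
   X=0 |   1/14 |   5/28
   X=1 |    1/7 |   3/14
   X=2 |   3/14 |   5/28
I(X;Y) = 0.0097 dits

Mutual information has multiple equivalent forms:
- I(X;Y) = H(X) - H(X|Y)
- I(X;Y) = H(Y) - H(Y|X)
- I(X;Y) = H(X) + H(Y) - H(X,Y)

Computing all quantities:
H(X) = 0.4696, H(Y) = 0.2966, H(X,Y) = 0.7565
H(X|Y) = 0.4599, H(Y|X) = 0.2869

Verification:
H(X) - H(X|Y) = 0.4696 - 0.4599 = 0.0097
H(Y) - H(Y|X) = 0.2966 - 0.2869 = 0.0097
H(X) + H(Y) - H(X,Y) = 0.4696 + 0.2966 - 0.7565 = 0.0097

All forms give I(X;Y) = 0.0097 dits. ✓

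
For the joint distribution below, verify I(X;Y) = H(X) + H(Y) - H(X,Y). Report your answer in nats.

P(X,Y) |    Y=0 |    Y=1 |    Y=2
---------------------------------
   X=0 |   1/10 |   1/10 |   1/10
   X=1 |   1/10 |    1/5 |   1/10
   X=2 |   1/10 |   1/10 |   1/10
I(X;Y) = 0.0138 nats

Mutual information has multiple equivalent forms:
- I(X;Y) = H(X) - H(X|Y)
- I(X;Y) = H(Y) - H(Y|X)
- I(X;Y) = H(X) + H(Y) - H(X,Y)

Computing all quantities:
H(X) = 1.0889, H(Y) = 1.0889, H(X,Y) = 2.1640
H(X|Y) = 1.0751, H(Y|X) = 1.0751

Verification:
H(X) - H(X|Y) = 1.0889 - 1.0751 = 0.0138
H(Y) - H(Y|X) = 1.0889 - 1.0751 = 0.0138
H(X) + H(Y) - H(X,Y) = 1.0889 + 1.0889 - 2.1640 = 0.0138

All forms give I(X;Y) = 0.0138 nats. ✓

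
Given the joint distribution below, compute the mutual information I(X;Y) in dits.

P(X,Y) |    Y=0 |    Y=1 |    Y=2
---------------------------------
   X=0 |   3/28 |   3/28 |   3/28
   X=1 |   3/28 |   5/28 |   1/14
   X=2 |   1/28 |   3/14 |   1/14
0.0200 dits

Mutual information: I(X;Y) = H(X) + H(Y) - H(X,Y)

Marginals:
P(X) = (9/28, 5/14, 9/28), H(X) = 0.4766 dits
P(Y) = (1/4, 1/2, 1/4), H(Y) = 0.4515 dits

Joint entropy: H(X,Y) = 0.9081 dits

I(X;Y) = 0.4766 + 0.4515 - 0.9081 = 0.0200 dits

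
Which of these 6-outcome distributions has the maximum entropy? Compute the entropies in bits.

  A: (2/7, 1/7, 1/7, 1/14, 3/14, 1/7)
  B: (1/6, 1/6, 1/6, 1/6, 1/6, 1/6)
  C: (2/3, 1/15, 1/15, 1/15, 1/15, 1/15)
B

For a discrete distribution over n outcomes, entropy is maximized by the uniform distribution.

Computing entropies:
H(A) = 2.4677 bits
H(B) = 2.5850 bits
H(C) = 1.6923 bits

The uniform distribution (where all probabilities equal 1/6) achieves the maximum entropy of log_2(6) = 2.5850 bits.

Distribution B has the highest entropy.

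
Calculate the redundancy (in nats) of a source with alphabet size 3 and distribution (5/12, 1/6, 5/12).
0.0704 nats

Redundancy measures how far a source is from maximum entropy:
R = H_max - H(X)

Maximum entropy for 3 symbols: H_max = log_e(3) = 1.0986 nats
Actual entropy: H(X) = 1.0282 nats
Redundancy: R = 1.0986 - 1.0282 = 0.0704 nats

This redundancy represents potential for compression: the source could be compressed by 0.0704 nats per symbol.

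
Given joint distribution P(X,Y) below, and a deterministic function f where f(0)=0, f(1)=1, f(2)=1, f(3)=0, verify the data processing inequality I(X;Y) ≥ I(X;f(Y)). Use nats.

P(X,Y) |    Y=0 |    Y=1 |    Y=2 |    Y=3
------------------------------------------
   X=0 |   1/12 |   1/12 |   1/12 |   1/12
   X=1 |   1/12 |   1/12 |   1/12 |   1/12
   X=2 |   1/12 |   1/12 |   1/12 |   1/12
I(X;Y) = 0.0000, I(X;f(Y)) = 0.0000, inequality holds: 0.0000 ≥ 0.0000

Data Processing Inequality: For any Markov chain X → Y → Z, we have I(X;Y) ≥ I(X;Z).

Here Z = f(Y) is a deterministic function of Y, forming X → Y → Z.

Original I(X;Y) = 0.0000 nats

After applying f:
P(X,Z) where Z=f(Y):
- P(X,Z=0) = P(X,Y=0) + P(X,Y=3)
- P(X,Z=1) = P(X,Y=1) + P(X,Y=2)

I(X;Z) = I(X;f(Y)) = 0.0000 nats

Verification: 0.0000 ≥ 0.0000 ✓

Information cannot be created by processing; the function f can only lose information about X.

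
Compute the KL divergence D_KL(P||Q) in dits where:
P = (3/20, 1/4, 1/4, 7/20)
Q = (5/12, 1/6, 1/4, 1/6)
0.0902 dits

KL divergence: D_KL(P||Q) = Σ p(x) log(p(x)/q(x))

Computing term by term:
  x=0: 3/20 × log_10[(3/20)/(5/12)] = 3/20 × -0.4437 = -0.0666
  x=1: 1/4 × log_10[(1/4)/(1/6)] = 1/4 × 0.1761 = 0.0440
  x=2: 1/4 × log_10[(1/4)/(1/4)] = 1/4 × 0.0000 = 0.0000
  x=3: 7/20 × log_10[(7/20)/(1/6)] = 7/20 × 0.3222 = 0.1128

D_KL(P||Q) = 0.0902 dits

Note: KL divergence is always non-negative and equals 0 iff P = Q.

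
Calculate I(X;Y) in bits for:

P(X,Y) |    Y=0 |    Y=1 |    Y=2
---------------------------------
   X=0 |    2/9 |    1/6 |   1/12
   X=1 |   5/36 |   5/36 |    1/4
0.0765 bits

Mutual information: I(X;Y) = H(X) + H(Y) - H(X,Y)

Marginals:
P(X) = (17/36, 19/36), H(X) = 0.9978 bits
P(Y) = (13/36, 11/36, 1/3), H(Y) = 1.5816 bits

Joint entropy: H(X,Y) = 2.5029 bits

I(X;Y) = 0.9978 + 1.5816 - 2.5029 = 0.0765 bits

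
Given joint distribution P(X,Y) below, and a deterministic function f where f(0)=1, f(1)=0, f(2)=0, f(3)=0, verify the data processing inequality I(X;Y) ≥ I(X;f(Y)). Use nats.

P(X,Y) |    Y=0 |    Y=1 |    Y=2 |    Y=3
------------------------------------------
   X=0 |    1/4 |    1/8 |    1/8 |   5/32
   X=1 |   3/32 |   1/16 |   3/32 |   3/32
I(X;Y) = 0.0079, I(X;f(Y)) = 0.0060, inequality holds: 0.0079 ≥ 0.0060

Data Processing Inequality: For any Markov chain X → Y → Z, we have I(X;Y) ≥ I(X;Z).

Here Z = f(Y) is a deterministic function of Y, forming X → Y → Z.

Original I(X;Y) = 0.0079 nats

After applying f:
P(X,Z) where Z=f(Y):
- P(X,Z=0) = P(X,Y=1) + P(X,Y=2) + P(X,Y=3)
- P(X,Z=1) = P(X,Y=0)

I(X;Z) = I(X;f(Y)) = 0.0060 nats

Verification: 0.0079 ≥ 0.0060 ✓

Information cannot be created by processing; the function f can only lose information about X.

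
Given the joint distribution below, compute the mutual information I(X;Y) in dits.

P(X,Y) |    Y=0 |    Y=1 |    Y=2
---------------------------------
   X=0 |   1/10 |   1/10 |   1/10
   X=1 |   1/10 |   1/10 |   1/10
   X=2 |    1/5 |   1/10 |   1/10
0.0060 dits

Mutual information: I(X;Y) = H(X) + H(Y) - H(X,Y)

Marginals:
P(X) = (3/10, 3/10, 2/5), H(X) = 0.4729 dits
P(Y) = (2/5, 3/10, 3/10), H(Y) = 0.4729 dits

Joint entropy: H(X,Y) = 0.9398 dits

I(X;Y) = 0.4729 + 0.4729 - 0.9398 = 0.0060 dits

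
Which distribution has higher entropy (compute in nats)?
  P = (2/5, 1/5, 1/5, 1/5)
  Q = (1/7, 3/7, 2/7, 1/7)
P

Computing entropies in nats:
H(P) = 1.3322
H(Q) = 1.2770

Distribution P has higher entropy.

Intuition: The distribution closer to uniform (more spread out) has higher entropy.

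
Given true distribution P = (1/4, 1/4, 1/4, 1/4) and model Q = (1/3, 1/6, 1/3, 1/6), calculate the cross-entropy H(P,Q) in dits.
0.6276 dits

Cross-entropy: H(P,Q) = -Σ p(x) log q(x)

Alternatively: H(P,Q) = H(P) + D_KL(P||Q)
H(P) = 0.6021 dits
D_KL(P||Q) = 0.0256 dits

H(P,Q) = 0.6021 + 0.0256 = 0.6276 dits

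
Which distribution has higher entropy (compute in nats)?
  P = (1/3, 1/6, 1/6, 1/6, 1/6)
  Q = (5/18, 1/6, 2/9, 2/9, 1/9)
Q

Computing entropies in nats:
H(P) = 1.5607
H(Q) = 1.5671

Distribution Q has higher entropy.

Intuition: The distribution closer to uniform (more spread out) has higher entropy.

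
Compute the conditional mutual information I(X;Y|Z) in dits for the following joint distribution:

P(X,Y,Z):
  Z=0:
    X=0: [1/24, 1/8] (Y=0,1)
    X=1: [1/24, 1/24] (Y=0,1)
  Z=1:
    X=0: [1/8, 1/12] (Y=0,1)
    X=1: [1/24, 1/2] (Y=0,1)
0.0512 dits

Conditional mutual information: I(X;Y|Z) = H(X|Z) + H(Y|Z) - H(X,Y|Z)

H(Z) = 0.2442
H(X,Z) = 0.5058 → H(X|Z) = 0.2616
H(Y,Z) = 0.4859 → H(Y|Z) = 0.2416
H(X,Y,Z) = 0.6963 → H(X,Y|Z) = 0.4520

I(X;Y|Z) = 0.2616 + 0.2416 - 0.4520 = 0.0512 dits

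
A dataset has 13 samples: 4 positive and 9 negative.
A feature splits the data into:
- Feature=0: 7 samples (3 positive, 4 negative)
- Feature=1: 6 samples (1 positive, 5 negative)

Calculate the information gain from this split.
0.0600 bits

Information Gain = H(Y) - H(Y|Feature)

Before split:
P(positive) = 4/13 = 0.3077
H(Y) = 0.8905 bits

After split:
Feature=0: H = 0.9852 bits (weight = 7/13)
Feature=1: H = 0.6500 bits (weight = 6/13)
H(Y|Feature) = (7/13)×0.9852 + (6/13)×0.6500 = 0.8305 bits

Information Gain = 0.8905 - 0.8305 = 0.0600 bits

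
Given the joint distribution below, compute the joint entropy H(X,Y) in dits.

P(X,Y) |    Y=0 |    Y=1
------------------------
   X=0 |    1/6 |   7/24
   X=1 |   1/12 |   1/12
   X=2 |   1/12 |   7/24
0.7116 dits

Joint entropy is H(X,Y) = -Σ_{x,y} p(x,y) log p(x,y).

Summing over all non-zero entries:
H(X,Y) = -[1/6·log_10(1/6) + 7/24·log_10(7/24) + 1/12·log_10(1/12) + 1/12·log_10(1/12) + 1/12·log_10(1/12) + 7/24·log_10(7/24)]
H(X,Y) = 0.7116 dits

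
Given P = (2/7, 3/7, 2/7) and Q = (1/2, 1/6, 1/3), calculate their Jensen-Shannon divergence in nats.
0.0455 nats

Jensen-Shannon divergence is:
JSD(P||Q) = 0.5 × D_KL(P||M) + 0.5 × D_KL(Q||M)
where M = 0.5 × (P + Q) is the mixture distribution.

M = 0.5 × (2/7, 3/7, 2/7) + 0.5 × (1/2, 1/6, 1/3) = (11/28, 0.297619, 0.309524)

D_KL(P||M) = 0.0424 nats
D_KL(Q||M) = 0.0486 nats

JSD(P||Q) = 0.5 × 0.0424 + 0.5 × 0.0486 = 0.0455 nats

Unlike KL divergence, JSD is symmetric and bounded: 0 ≤ JSD ≤ log(2).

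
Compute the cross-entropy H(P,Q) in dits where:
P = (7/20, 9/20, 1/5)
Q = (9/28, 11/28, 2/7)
0.4639 dits

Cross-entropy: H(P,Q) = -Σ p(x) log q(x)

Alternatively: H(P,Q) = H(P) + D_KL(P||Q)
H(P) = 0.4554 dits
D_KL(P||Q) = 0.0085 dits

H(P,Q) = 0.4554 + 0.0085 = 0.4639 dits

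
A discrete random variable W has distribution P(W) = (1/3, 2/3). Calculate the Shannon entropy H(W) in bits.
0.9183 bits

Shannon entropy is H(X) = -Σ p(x) log p(x).

For P = (1/3, 2/3):
H = -1/3 × log_2(1/3) -2/3 × log_2(2/3)
H = 0.9183 bits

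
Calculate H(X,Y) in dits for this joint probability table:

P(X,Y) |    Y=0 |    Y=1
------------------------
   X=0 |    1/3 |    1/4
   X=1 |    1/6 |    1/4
0.5898 dits

Joint entropy is H(X,Y) = -Σ_{x,y} p(x,y) log p(x,y).

Summing over all non-zero entries:
H(X,Y) = -[1/3·log_10(1/3) + 1/4·log_10(1/4) + 1/6·log_10(1/6) + 1/4·log_10(1/4)]
H(X,Y) = 0.5898 dits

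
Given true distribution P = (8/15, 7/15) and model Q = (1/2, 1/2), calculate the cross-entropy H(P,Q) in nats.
0.6931 nats

Cross-entropy: H(P,Q) = -Σ p(x) log q(x)

Alternatively: H(P,Q) = H(P) + D_KL(P||Q)
H(P) = 0.6909 nats
D_KL(P||Q) = 0.0022 nats

H(P,Q) = 0.6909 + 0.0022 = 0.6931 nats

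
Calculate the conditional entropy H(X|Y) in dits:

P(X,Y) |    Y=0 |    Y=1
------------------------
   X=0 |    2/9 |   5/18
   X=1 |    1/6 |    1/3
0.2982 dits

Using the chain rule: H(X|Y) = H(X,Y) - H(Y)

First, compute H(X,Y) = 0.5884 dits

Marginal P(Y) = (7/18, 11/18)
H(Y) = 0.2902 dits

H(X|Y) = H(X,Y) - H(Y) = 0.5884 - 0.2902 = 0.2982 dits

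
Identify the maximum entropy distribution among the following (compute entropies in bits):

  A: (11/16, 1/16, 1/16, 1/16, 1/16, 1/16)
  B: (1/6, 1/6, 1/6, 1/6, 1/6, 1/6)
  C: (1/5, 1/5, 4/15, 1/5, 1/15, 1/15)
B

For a discrete distribution over n outcomes, entropy is maximized by the uniform distribution.

Computing entropies:
H(A) = 1.6216 bits
H(B) = 2.5850 bits
H(C) = 2.4226 bits

The uniform distribution (where all probabilities equal 1/6) achieves the maximum entropy of log_2(6) = 2.5850 bits.

Distribution B has the highest entropy.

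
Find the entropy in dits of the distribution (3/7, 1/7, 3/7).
0.4361 dits

Shannon entropy is H(X) = -Σ p(x) log p(x).

For P = (3/7, 1/7, 3/7):
H = -3/7 × log_10(3/7) -1/7 × log_10(1/7) -3/7 × log_10(3/7)
H = 0.4361 dits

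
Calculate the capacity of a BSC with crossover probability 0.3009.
0.1176 bits

For a binary symmetric channel (BSC) with error probability p:
Capacity C = 1 - H(p) bits per symbol

where H(p) = -p log₂(p) - (1-p) log₂(1-p) is the binary entropy function.

H(0.3009) = 0.8824 bits
C = 1 - 0.8824 = 0.1176 bits per symbol

This means we can reliably transmit up to 0.1176 bits of information per channel use.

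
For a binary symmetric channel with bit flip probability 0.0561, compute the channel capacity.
0.6882 bits

For a binary symmetric channel (BSC) with error probability p:
Capacity C = 1 - H(p) bits per symbol

where H(p) = -p log₂(p) - (1-p) log₂(1-p) is the binary entropy function.

H(0.0561) = 0.3118 bits
C = 1 - 0.3118 = 0.6882 bits per symbol

This means we can reliably transmit up to 0.6882 bits of information per channel use.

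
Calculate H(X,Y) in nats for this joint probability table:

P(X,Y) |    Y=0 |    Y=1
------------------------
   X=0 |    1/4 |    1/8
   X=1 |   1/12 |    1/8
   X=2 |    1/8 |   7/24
1.6928 nats

Joint entropy is H(X,Y) = -Σ_{x,y} p(x,y) log p(x,y).

Summing over all non-zero entries:
H(X,Y) = -[1/4·log_e(1/4) + 1/8·log_e(1/8) + 1/12·log_e(1/12) + 1/8·log_e(1/8) + 1/8·log_e(1/8) + 7/24·log_e(7/24)]
H(X,Y) = 1.6928 nats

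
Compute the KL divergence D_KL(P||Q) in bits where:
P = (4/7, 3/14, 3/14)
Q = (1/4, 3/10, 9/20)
0.3481 bits

KL divergence: D_KL(P||Q) = Σ p(x) log(p(x)/q(x))

Computing term by term:
  x=0: 4/7 × log_2[(4/7)/(1/4)] = 4/7 × 1.1926 = 0.6815
  x=1: 3/14 × log_2[(3/14)/(3/10)] = 3/14 × -0.4854 = -0.1040
  x=2: 3/14 × log_2[(3/14)/(9/20)] = 3/14 × -1.0704 = -0.2294

D_KL(P||Q) = 0.3481 bits

Note: KL divergence is always non-negative and equals 0 iff P = Q.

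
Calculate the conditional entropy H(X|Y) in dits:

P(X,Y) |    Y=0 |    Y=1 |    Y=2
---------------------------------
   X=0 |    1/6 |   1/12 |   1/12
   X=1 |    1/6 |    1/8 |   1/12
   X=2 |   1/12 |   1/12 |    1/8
0.4642 dits

Using the chain rule: H(X|Y) = H(X,Y) - H(Y)

First, compute H(X,Y) = 0.9348 dits

Marginal P(Y) = (5/12, 7/24, 7/24)
H(Y) = 0.4706 dits

H(X|Y) = H(X,Y) - H(Y) = 0.9348 - 0.4706 = 0.4642 dits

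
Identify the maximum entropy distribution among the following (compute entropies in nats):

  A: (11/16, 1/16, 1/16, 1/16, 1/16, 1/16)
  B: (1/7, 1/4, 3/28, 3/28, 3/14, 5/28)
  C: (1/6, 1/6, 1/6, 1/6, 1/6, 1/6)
C

For a discrete distribution over n outcomes, entropy is maximized by the uniform distribution.

Computing entropies:
H(A) = 1.1240 nats
H(B) = 1.7409 nats
H(C) = 1.7918 nats

The uniform distribution (where all probabilities equal 1/6) achieves the maximum entropy of log_e(6) = 1.7918 nats.

Distribution C has the highest entropy.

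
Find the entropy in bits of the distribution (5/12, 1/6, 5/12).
1.4834 bits

Shannon entropy is H(X) = -Σ p(x) log p(x).

For P = (5/12, 1/6, 5/12):
H = -5/12 × log_2(5/12) -1/6 × log_2(1/6) -5/12 × log_2(5/12)
H = 1.4834 bits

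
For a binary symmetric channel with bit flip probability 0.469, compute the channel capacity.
0.0028 bits

For a binary symmetric channel (BSC) with error probability p:
Capacity C = 1 - H(p) bits per symbol

where H(p) = -p log₂(p) - (1-p) log₂(1-p) is the binary entropy function.

H(0.469) = 0.9972 bits
C = 1 - 0.9972 = 0.0028 bits per symbol

This means we can reliably transmit up to 0.0028 bits of information per channel use.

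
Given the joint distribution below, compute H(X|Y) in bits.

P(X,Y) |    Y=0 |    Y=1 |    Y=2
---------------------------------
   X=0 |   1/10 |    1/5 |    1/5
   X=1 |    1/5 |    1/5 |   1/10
0.9510 bits

Using the chain rule: H(X|Y) = H(X,Y) - H(Y)

First, compute H(X,Y) = 2.5219 bits

Marginal P(Y) = (3/10, 2/5, 3/10)
H(Y) = 1.5710 bits

H(X|Y) = H(X,Y) - H(Y) = 2.5219 - 1.5710 = 0.9510 bits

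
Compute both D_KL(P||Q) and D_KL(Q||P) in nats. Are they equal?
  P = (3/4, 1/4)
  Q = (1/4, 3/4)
D_KL(P||Q) = 0.5493, D_KL(Q||P) = 0.5493

KL divergence is not symmetric: D_KL(P||Q) ≠ D_KL(Q||P) in general.

D_KL(P||Q) = 0.5493 nats
D_KL(Q||P) = 0.5493 nats

In this case they happen to be equal (to 4 decimal places).

This asymmetry is why KL divergence is not a true distance metric.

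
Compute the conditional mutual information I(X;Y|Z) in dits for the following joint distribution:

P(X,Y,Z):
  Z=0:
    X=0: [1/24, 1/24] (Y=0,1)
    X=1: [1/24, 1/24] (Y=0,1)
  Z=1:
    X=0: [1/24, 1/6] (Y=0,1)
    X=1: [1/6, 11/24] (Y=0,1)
0.0008 dits

Conditional mutual information: I(X;Y|Z) = H(X|Z) + H(Y|Z) - H(X,Y|Z)

H(Z) = 0.1957
H(X,Z) = 0.4494 → H(X|Z) = 0.2537
H(Y,Z) = 0.4494 → H(Y|Z) = 0.2537
H(X,Y,Z) = 0.7022 → H(X,Y|Z) = 0.5065

I(X;Y|Z) = 0.2537 + 0.2537 - 0.5065 = 0.0008 dits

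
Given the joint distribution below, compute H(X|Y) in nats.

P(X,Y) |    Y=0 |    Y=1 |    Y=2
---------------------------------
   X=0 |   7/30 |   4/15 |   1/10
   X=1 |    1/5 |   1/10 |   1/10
0.6526 nats

Using the chain rule: H(X|Y) = H(X,Y) - H(Y)

First, compute H(X,Y) = 1.7047 nats

Marginal P(Y) = (13/30, 11/30, 1/5)
H(Y) = 1.0521 nats

H(X|Y) = H(X,Y) - H(Y) = 1.7047 - 1.0521 = 0.6526 nats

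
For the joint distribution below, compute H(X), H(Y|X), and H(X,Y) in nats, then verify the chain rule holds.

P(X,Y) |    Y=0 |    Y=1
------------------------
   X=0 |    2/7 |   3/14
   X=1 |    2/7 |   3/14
H(X,Y) = 1.3761, H(X) = 0.6931, H(Y|X) = 0.6829 (all in nats)

Chain rule: H(X,Y) = H(X) + H(Y|X)

Left side — joint entropy directly:
H(X,Y) = -Σ p(x,y) log p(x,y) = 1.3761 nats

Right side — compute H(Y|X) from the conditional distributions:
P(X) = (1/2, 1/2), so H(X) = 0.6931 nats
H(Y|X) = Σ_x P(X=x) · H(Y|X=x):
  P(Y|X=0) = (4/7, 3/7), H(Y|X=0) = 0.6829, weight P(X=0) = 1/2
  P(Y|X=1) = (4/7, 3/7), H(Y|X=1) = 0.6829, weight P(X=1) = 1/2
H(Y|X) = 0.6829 nats

H(X) + H(Y|X) = 0.6931 + 0.6829 = 1.3761 nats

Both sides equal 1.3761 nats. ✓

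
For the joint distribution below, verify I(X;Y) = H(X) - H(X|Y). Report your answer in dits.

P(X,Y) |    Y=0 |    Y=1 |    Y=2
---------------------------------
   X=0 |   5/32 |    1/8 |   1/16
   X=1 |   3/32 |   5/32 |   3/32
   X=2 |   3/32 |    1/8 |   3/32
I(X;Y) = 0.0071 dits

Mutual information has multiple equivalent forms:
- I(X;Y) = H(X) - H(X|Y)
- I(X;Y) = H(Y) - H(Y|X)
- I(X;Y) = H(X) + H(Y) - H(X,Y)

Computing all quantities:
H(X) = 0.4767, H(Y) = 0.4689, H(X,Y) = 0.9385
H(X|Y) = 0.4696, H(Y|X) = 0.4618

Verification:
H(X) - H(X|Y) = 0.4767 - 0.4696 = 0.0071
H(Y) - H(Y|X) = 0.4689 - 0.4618 = 0.0071
H(X) + H(Y) - H(X,Y) = 0.4767 + 0.4689 - 0.9385 = 0.0071

All forms give I(X;Y) = 0.0071 dits. ✓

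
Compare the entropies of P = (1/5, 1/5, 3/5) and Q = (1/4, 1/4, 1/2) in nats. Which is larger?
Q

Computing entropies in nats:
H(P) = 0.9503
H(Q) = 1.0397

Distribution Q has higher entropy.

Intuition: The distribution closer to uniform (more spread out) has higher entropy.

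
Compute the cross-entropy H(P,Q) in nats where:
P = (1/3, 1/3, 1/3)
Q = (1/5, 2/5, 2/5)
1.1473 nats

Cross-entropy: H(P,Q) = -Σ p(x) log q(x)

Alternatively: H(P,Q) = H(P) + D_KL(P||Q)
H(P) = 1.0986 nats
D_KL(P||Q) = 0.0487 nats

H(P,Q) = 1.0986 + 0.0487 = 1.1473 nats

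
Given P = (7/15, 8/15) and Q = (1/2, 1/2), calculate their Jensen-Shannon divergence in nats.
0.0006 nats

Jensen-Shannon divergence is:
JSD(P||Q) = 0.5 × D_KL(P||M) + 0.5 × D_KL(Q||M)
where M = 0.5 × (P + Q) is the mixture distribution.

M = 0.5 × (7/15, 8/15) + 0.5 × (1/2, 1/2) = (0.483333, 0.516667)

D_KL(P||M) = 0.0006 nats
D_KL(Q||M) = 0.0006 nats

JSD(P||Q) = 0.5 × 0.0006 + 0.5 × 0.0006 = 0.0006 nats

Unlike KL divergence, JSD is symmetric and bounded: 0 ≤ JSD ≤ log(2).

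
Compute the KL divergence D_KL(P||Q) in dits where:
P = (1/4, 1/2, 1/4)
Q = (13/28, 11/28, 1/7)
0.0459 dits

KL divergence: D_KL(P||Q) = Σ p(x) log(p(x)/q(x))

Computing term by term:
  x=0: 1/4 × log_10[(1/4)/(13/28)] = 1/4 × -0.2688 = -0.0672
  x=1: 1/2 × log_10[(1/2)/(11/28)] = 1/2 × 0.1047 = 0.0524
  x=2: 1/4 × log_10[(1/4)/(1/7)] = 1/4 × 0.2430 = 0.0608

D_KL(P||Q) = 0.0459 dits

Note: KL divergence is always non-negative and equals 0 iff P = Q.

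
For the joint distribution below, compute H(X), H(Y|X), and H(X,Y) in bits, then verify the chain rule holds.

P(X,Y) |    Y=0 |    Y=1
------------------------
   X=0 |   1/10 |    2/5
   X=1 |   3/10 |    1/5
H(X,Y) = 1.8464, H(X) = 1.0000, H(Y|X) = 0.8464 (all in bits)

Chain rule: H(X,Y) = H(X) + H(Y|X)

Left side — joint entropy directly:
H(X,Y) = -Σ p(x,y) log p(x,y) = 1.8464 bits

Right side — compute H(Y|X) from the conditional distributions:
P(X) = (1/2, 1/2), so H(X) = 1.0000 bits
H(Y|X) = Σ_x P(X=x) · H(Y|X=x):
  P(Y|X=0) = (1/5, 4/5), H(Y|X=0) = 0.7219, weight P(X=0) = 1/2
  P(Y|X=1) = (3/5, 2/5), H(Y|X=1) = 0.9710, weight P(X=1) = 1/2
H(Y|X) = 0.8464 bits

H(X) + H(Y|X) = 1.0000 + 0.8464 = 1.8464 bits

Both sides equal 1.8464 bits. ✓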